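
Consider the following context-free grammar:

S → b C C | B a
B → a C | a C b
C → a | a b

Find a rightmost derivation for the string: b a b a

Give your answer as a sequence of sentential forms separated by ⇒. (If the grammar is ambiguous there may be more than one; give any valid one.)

S ⇒ b C C ⇒ b C a ⇒ b a b a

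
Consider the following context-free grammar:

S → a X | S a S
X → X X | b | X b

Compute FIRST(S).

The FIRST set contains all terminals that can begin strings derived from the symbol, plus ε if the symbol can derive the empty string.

We compute FIRST(S) using the standard algorithm.
FIRST(S) = {a}
FIRST(X) = {b}
Therefore, FIRST(S) = {a}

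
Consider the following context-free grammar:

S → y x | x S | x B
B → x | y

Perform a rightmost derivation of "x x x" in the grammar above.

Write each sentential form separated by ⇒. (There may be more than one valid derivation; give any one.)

S ⇒ x S ⇒ x x B ⇒ x x x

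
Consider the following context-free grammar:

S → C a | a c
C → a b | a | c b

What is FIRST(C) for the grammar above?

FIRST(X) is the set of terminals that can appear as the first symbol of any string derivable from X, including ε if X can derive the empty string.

We compute FIRST(C) using the standard algorithm.
FIRST(C) = {a, c}
FIRST(S) = {a, c}
Therefore, FIRST(C) = {a, c}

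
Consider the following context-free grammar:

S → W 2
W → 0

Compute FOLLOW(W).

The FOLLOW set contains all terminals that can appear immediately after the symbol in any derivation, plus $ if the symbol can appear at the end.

We compute FOLLOW(W) using the standard algorithm.
FOLLOW(S) starts with {$}.
FIRST(S) = {0}
FIRST(W) = {0}
FOLLOW(S) = {$}
FOLLOW(W) = {2}
Therefore, FOLLOW(W) = {2}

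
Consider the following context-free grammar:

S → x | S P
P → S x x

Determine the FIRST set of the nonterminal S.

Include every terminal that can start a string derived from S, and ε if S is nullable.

We compute FIRST(S) using the standard algorithm.
FIRST(P) = {x}
FIRST(S) = {x}
Therefore, FIRST(S) = {x}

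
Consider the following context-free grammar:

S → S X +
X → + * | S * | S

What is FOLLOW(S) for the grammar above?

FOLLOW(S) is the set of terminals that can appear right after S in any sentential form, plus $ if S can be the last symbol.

We compute FOLLOW(S) using the standard algorithm.
FOLLOW(S) starts with {$}.
FIRST(S) = {}
FIRST(X) = {+}
FOLLOW(S) = {$, *, +}
FOLLOW(X) = {+}
Therefore, FOLLOW(S) = {$, *, +}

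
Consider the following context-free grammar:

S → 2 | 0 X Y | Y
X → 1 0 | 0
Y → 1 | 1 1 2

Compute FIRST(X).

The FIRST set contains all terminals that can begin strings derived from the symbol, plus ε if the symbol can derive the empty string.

We compute FIRST(X) using the standard algorithm.
FIRST(S) = {0, 1, 2}
FIRST(X) = {0, 1}
FIRST(Y) = {1}
Therefore, FIRST(X) = {0, 1}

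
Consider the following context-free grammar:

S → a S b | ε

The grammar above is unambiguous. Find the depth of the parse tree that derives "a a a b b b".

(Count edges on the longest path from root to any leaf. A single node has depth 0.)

4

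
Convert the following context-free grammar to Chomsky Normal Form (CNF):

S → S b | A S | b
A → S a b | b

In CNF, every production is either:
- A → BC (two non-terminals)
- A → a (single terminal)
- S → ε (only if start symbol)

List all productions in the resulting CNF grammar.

TB → b; S → b; TA → a; A → b; S → S TB; S → A S; A → S X0; X0 → TA TB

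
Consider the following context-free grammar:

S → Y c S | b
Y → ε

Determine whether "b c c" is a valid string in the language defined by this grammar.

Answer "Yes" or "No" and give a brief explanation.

No - no valid derivation exists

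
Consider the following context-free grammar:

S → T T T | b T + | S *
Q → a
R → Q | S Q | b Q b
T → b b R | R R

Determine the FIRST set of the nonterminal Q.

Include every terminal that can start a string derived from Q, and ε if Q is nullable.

We compute FIRST(Q) using the standard algorithm.
FIRST(Q) = {a}
FIRST(R) = {a, b}
FIRST(S) = {a, b}
FIRST(T) = {a, b}
Therefore, FIRST(Q) = {a}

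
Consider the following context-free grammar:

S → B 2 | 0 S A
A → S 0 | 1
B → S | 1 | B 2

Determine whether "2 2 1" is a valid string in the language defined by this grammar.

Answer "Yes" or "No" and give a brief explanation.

No - no valid derivation exists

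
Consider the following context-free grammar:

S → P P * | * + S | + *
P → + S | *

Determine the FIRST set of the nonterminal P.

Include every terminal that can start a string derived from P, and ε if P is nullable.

We compute FIRST(P) using the standard algorithm.
FIRST(P) = {*, +}
FIRST(S) = {*, +}
Therefore, FIRST(P) = {*, +}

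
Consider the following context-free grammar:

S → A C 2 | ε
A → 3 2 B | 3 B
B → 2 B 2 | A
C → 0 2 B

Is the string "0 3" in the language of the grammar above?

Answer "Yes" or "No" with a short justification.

No - no valid derivation exists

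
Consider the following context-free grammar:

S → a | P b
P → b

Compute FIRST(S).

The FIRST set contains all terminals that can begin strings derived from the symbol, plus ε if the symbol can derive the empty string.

We compute FIRST(S) using the standard algorithm.
FIRST(P) = {b}
FIRST(S) = {a, b}
Therefore, FIRST(S) = {a, b}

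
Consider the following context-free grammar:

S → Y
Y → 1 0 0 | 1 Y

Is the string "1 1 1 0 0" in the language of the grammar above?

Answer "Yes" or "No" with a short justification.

Yes - a valid derivation exists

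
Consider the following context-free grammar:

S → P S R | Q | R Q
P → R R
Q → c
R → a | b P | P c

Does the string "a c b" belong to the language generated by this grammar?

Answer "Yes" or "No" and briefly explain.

No - no valid derivation exists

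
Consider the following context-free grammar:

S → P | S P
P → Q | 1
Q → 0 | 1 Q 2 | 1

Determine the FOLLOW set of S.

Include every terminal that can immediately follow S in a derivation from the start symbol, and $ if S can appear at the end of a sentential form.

We compute FOLLOW(S) using the standard algorithm.
FOLLOW(S) starts with {$}.
FIRST(P) = {0, 1}
FIRST(Q) = {0, 1}
FIRST(S) = {0, 1}
FOLLOW(P) = {$, 0, 1}
FOLLOW(Q) = {$, 0, 1, 2}
FOLLOW(S) = {$, 0, 1}
Therefore, FOLLOW(S) = {$, 0, 1}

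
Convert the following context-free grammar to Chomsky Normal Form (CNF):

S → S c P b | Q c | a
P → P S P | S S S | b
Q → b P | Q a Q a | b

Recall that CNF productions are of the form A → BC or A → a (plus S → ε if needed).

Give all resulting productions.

TC → c; TB → b; S → a; P → b; TA → a; Q → b; S → S X0; X0 → TC X1; X1 → P TB; S → Q TC; P → P X2; X2 → S P; P → S X3; X3 → S S; Q → TB P; Q → Q X4; X4 → TA X5; X5 → Q TA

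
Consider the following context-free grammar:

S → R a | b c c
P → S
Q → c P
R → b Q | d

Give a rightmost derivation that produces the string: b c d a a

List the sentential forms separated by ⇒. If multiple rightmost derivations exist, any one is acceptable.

S ⇒ R a ⇒ b Q a ⇒ b c P a ⇒ b c S a ⇒ b c R a a ⇒ b c d a a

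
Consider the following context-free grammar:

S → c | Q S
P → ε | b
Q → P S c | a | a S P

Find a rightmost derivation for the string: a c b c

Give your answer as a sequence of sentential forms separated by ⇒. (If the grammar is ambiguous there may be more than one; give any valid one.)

S ⇒ Q S ⇒ Q c ⇒ a S P c ⇒ a S b c ⇒ a c b c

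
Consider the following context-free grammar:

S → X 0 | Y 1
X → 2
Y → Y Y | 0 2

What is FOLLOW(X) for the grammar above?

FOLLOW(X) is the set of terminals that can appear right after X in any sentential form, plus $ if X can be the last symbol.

We compute FOLLOW(X) using the standard algorithm.
FOLLOW(S) starts with {$}.
FIRST(S) = {0, 2}
FIRST(X) = {2}
FIRST(Y) = {0}
FOLLOW(S) = {$}
FOLLOW(X) = {0}
FOLLOW(Y) = {0, 1}
Therefore, FOLLOW(X) = {0}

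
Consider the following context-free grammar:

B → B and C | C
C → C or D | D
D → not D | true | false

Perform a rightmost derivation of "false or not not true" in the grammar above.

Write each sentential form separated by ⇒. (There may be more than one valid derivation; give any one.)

B ⇒ C ⇒ C or D ⇒ C or not D ⇒ C or not not D ⇒ C or not not true ⇒ D or not not true ⇒ false or not not true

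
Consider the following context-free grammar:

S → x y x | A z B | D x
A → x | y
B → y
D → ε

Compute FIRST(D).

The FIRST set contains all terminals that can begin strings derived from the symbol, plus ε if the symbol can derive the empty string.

We compute FIRST(D) using the standard algorithm.
FIRST(A) = {x, y}
FIRST(B) = {y}
FIRST(D) = {ε}
FIRST(S) = {x, y}
Therefore, FIRST(D) = {ε}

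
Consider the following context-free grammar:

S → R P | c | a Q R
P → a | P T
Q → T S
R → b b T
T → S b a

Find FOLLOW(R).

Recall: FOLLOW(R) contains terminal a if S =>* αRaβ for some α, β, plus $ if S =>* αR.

We compute FOLLOW(R) using the standard algorithm.
FOLLOW(S) starts with {$}.
FIRST(P) = {a}
FIRST(Q) = {a, b, c}
FIRST(R) = {b}
FIRST(S) = {a, b, c}
FIRST(T) = {a, b, c}
FOLLOW(P) = {$, a, b, c}
FOLLOW(Q) = {b}
FOLLOW(R) = {$, a, b}
FOLLOW(S) = {$, b}
FOLLOW(T) = {$, a, b, c}
Therefore, FOLLOW(R) = {$, a, b}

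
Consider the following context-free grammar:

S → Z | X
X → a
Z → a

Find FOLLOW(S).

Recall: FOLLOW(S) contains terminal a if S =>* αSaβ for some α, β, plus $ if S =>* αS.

We compute FOLLOW(S) using the standard algorithm.
FOLLOW(S) starts with {$}.
FIRST(S) = {a}
FIRST(X) = {a}
FIRST(Z) = {a}
FOLLOW(S) = {$}
FOLLOW(X) = {$}
FOLLOW(Z) = {$}
Therefore, FOLLOW(S) = {$}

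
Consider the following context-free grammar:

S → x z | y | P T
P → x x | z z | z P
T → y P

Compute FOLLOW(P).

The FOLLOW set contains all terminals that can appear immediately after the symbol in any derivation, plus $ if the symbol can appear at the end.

We compute FOLLOW(P) using the standard algorithm.
FOLLOW(S) starts with {$}.
FIRST(P) = {x, z}
FIRST(S) = {x, y, z}
FIRST(T) = {y}
FOLLOW(P) = {$, y}
FOLLOW(S) = {$}
FOLLOW(T) = {$}
Therefore, FOLLOW(P) = {$, y}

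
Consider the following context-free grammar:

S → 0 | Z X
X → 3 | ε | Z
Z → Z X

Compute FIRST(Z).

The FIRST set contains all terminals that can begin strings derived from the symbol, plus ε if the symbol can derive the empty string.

We compute FIRST(Z) using the standard algorithm.
FIRST(S) = {0}
FIRST(X) = {3, ε}
FIRST(Z) = {}
Therefore, FIRST(Z) = {}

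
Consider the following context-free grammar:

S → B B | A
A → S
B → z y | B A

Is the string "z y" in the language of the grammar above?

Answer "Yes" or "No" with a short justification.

No - no valid derivation exists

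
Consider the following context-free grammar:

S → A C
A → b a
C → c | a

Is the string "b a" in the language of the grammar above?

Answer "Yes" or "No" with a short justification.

No - no valid derivation exists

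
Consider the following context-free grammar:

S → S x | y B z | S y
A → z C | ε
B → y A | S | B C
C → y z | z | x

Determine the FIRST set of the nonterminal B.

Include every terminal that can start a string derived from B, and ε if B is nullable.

We compute FIRST(B) using the standard algorithm.
FIRST(A) = {z, ε}
FIRST(B) = {y}
FIRST(C) = {x, y, z}
FIRST(S) = {y}
Therefore, FIRST(B) = {y}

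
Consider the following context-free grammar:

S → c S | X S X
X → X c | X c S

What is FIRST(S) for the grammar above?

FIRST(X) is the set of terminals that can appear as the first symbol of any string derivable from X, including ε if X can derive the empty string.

We compute FIRST(S) using the standard algorithm.
FIRST(S) = {c}
FIRST(X) = {}
Therefore, FIRST(S) = {c}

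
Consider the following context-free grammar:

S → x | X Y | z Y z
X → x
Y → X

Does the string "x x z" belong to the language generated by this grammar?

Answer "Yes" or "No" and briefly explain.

No - no valid derivation exists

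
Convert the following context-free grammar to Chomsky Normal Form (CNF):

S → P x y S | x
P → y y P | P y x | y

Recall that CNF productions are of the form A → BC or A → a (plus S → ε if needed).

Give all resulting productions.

TX → x; TY → y; S → x; P → y; S → P X0; X0 → TX X1; X1 → TY S; P → TY X2; X2 → TY P; P → P X3; X3 → TY TX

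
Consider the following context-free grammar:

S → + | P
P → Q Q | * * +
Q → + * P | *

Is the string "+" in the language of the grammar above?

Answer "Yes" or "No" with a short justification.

Yes - a valid derivation exists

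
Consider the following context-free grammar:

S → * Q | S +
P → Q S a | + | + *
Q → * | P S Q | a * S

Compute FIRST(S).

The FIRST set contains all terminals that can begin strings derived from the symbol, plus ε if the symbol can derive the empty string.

We compute FIRST(S) using the standard algorithm.
FIRST(P) = {*, +, a}
FIRST(Q) = {*, +, a}
FIRST(S) = {*}
Therefore, FIRST(S) = {*}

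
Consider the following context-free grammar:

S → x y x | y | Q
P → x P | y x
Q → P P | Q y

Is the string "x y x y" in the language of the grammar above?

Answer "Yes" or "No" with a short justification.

No - no valid derivation exists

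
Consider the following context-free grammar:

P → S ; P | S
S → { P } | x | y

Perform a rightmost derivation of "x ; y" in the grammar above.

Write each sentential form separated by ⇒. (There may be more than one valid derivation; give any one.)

P ⇒ S ; P ⇒ S ; S ⇒ S ; y ⇒ x ; y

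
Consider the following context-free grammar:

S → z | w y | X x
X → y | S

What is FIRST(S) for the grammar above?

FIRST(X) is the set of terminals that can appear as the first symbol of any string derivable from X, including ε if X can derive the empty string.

We compute FIRST(S) using the standard algorithm.
FIRST(S) = {w, y, z}
FIRST(X) = {w, y, z}
Therefore, FIRST(S) = {w, y, z}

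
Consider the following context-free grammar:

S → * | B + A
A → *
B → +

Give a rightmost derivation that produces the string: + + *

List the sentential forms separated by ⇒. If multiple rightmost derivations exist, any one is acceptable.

S ⇒ B + A ⇒ B + * ⇒ + + *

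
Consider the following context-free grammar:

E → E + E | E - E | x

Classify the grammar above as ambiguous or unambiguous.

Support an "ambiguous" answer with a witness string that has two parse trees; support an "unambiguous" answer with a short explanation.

Ambiguous - the string 'x - x - x - x - x' has two distinct parse trees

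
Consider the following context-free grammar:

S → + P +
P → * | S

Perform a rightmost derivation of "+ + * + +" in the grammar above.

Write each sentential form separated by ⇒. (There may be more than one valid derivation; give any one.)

S ⇒ + P + ⇒ + S + ⇒ + + P + + ⇒ + + * + +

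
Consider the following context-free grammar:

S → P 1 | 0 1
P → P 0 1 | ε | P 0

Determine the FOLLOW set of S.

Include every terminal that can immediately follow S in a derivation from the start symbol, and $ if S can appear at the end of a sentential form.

We compute FOLLOW(S) using the standard algorithm.
FOLLOW(S) starts with {$}.
FIRST(P) = {0, ε}
FIRST(S) = {0, 1}
FOLLOW(P) = {0, 1}
FOLLOW(S) = {$}
Therefore, FOLLOW(S) = {$}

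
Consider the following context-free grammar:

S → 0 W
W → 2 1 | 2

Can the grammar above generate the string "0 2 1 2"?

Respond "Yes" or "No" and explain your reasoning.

No - no valid derivation exists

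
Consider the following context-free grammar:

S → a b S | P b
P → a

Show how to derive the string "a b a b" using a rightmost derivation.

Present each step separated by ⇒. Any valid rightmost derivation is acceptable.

S ⇒ a b S ⇒ a b P b ⇒ a b a b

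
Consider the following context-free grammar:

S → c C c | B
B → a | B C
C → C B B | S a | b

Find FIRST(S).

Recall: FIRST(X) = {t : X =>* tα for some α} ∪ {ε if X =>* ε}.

We compute FIRST(S) using the standard algorithm.
FIRST(B) = {a}
FIRST(C) = {a, b, c}
FIRST(S) = {a, c}
Therefore, FIRST(S) = {a, c}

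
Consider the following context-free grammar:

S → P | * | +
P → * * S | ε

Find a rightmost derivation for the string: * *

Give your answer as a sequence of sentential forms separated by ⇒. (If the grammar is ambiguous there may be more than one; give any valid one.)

S ⇒ P ⇒ * * S ⇒ * * P ⇒ * *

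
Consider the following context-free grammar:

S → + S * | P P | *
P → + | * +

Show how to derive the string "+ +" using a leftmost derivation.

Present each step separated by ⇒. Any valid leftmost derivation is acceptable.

S ⇒ P P ⇒ + P ⇒ + +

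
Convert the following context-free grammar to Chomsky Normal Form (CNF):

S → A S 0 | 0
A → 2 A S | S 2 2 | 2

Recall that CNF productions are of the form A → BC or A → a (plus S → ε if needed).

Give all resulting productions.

T0 → 0; S → 0; T2 → 2; A → 2; S → A X0; X0 → S T0; A → T2 X1; X1 → A S; A → S X2; X2 → T2 T2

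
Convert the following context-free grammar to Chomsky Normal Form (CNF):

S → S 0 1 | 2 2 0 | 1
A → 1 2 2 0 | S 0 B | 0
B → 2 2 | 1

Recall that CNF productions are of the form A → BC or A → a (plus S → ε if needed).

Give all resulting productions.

T0 → 0; T1 → 1; T2 → 2; S → 1; A → 0; B → 1; S → S X0; X0 → T0 T1; S → T2 X1; X1 → T2 T0; A → T1 X2; X2 → T2 X3; X3 → T2 T0; A → S X4; X4 → T0 B; B → T2 T2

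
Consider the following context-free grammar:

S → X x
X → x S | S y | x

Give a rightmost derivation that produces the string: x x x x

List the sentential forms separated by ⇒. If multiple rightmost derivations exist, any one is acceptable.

S ⇒ X x ⇒ x S x ⇒ x X x x ⇒ x x x x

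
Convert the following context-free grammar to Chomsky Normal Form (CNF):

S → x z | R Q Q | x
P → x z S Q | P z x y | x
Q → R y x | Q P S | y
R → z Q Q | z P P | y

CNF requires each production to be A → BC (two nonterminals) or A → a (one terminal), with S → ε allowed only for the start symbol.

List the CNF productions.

TX → x; TZ → z; S → x; TY → y; P → x; Q → y; R → y; S → TX TZ; S → R X0; X0 → Q Q; P → TX X1; X1 → TZ X2; X2 → S Q; P → P X3; X3 → TZ X4; X4 → TX TY; Q → R X5; X5 → TY TX; Q → Q X6; X6 → P S; R → TZ X7; X7 → Q Q; R → TZ X8; X8 → P P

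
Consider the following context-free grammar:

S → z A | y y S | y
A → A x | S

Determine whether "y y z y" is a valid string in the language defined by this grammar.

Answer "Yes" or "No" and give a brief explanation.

Yes - a valid derivation exists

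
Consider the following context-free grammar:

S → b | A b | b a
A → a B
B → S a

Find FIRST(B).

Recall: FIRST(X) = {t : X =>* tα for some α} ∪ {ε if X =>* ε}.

We compute FIRST(B) using the standard algorithm.
FIRST(A) = {a}
FIRST(B) = {a, b}
FIRST(S) = {a, b}
Therefore, FIRST(B) = {a, b}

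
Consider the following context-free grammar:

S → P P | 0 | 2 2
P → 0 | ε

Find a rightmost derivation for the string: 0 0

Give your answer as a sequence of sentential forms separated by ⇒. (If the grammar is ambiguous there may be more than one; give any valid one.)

S ⇒ P P ⇒ P 0 ⇒ 0 0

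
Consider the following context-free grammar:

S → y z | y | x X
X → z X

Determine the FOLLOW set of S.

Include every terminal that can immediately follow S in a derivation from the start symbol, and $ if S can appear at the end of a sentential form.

We compute FOLLOW(S) using the standard algorithm.
FOLLOW(S) starts with {$}.
FIRST(S) = {x, y}
FIRST(X) = {z}
FOLLOW(S) = {$}
FOLLOW(X) = {$}
Therefore, FOLLOW(S) = {$}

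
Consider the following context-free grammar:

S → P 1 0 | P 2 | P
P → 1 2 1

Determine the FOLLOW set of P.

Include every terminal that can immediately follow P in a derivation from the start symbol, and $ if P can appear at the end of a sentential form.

We compute FOLLOW(P) using the standard algorithm.
FOLLOW(S) starts with {$}.
FIRST(P) = {1}
FIRST(S) = {1}
FOLLOW(P) = {$, 1, 2}
FOLLOW(S) = {$}
Therefore, FOLLOW(P) = {$, 1, 2}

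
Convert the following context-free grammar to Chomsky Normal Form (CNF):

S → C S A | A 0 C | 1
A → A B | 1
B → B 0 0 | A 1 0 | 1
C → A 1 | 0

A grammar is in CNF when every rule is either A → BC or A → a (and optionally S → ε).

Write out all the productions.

T0 → 0; S → 1; A → 1; T1 → 1; B → 1; C → 0; S → C X0; X0 → S A; S → A X1; X1 → T0 C; A → A B; B → B X2; X2 → T0 T0; B → A X3; X3 → T1 T0; C → A T1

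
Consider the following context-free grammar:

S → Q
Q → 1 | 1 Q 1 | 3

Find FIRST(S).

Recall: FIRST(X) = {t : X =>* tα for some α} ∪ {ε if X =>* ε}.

We compute FIRST(S) using the standard algorithm.
FIRST(Q) = {1, 3}
FIRST(S) = {1, 3}
Therefore, FIRST(S) = {1, 3}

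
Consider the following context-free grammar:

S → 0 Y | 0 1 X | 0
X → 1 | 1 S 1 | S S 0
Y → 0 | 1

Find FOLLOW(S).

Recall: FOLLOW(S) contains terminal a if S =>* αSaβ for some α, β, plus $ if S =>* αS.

We compute FOLLOW(S) using the standard algorithm.
FOLLOW(S) starts with {$}.
FIRST(S) = {0}
FIRST(X) = {0, 1}
FIRST(Y) = {0, 1}
FOLLOW(S) = {$, 0, 1}
FOLLOW(X) = {$, 0, 1}
FOLLOW(Y) = {$, 0, 1}
Therefore, FOLLOW(S) = {$, 0, 1}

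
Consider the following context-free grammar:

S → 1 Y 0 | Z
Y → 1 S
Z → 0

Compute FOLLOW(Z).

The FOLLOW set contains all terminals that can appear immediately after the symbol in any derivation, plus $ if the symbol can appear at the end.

We compute FOLLOW(Z) using the standard algorithm.
FOLLOW(S) starts with {$}.
FIRST(S) = {0, 1}
FIRST(Y) = {1}
FIRST(Z) = {0}
FOLLOW(S) = {$, 0}
FOLLOW(Y) = {0}
FOLLOW(Z) = {$, 0}
Therefore, FOLLOW(Z) = {$, 0}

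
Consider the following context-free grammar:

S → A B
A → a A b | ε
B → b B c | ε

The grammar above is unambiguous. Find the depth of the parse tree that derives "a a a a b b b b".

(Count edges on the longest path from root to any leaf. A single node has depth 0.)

6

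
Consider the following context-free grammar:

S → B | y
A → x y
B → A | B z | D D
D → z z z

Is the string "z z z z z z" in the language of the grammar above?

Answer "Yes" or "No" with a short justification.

Yes - a valid derivation exists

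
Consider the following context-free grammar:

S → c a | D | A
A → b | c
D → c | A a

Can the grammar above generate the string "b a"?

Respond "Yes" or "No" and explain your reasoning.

Yes - a valid derivation exists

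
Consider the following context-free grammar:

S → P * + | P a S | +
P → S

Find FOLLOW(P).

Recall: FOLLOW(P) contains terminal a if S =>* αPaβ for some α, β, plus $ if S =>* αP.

We compute FOLLOW(P) using the standard algorithm.
FOLLOW(S) starts with {$}.
FIRST(P) = {+}
FIRST(S) = {+}
FOLLOW(P) = {*, a}
FOLLOW(S) = {$, *, a}
Therefore, FOLLOW(P) = {*, a}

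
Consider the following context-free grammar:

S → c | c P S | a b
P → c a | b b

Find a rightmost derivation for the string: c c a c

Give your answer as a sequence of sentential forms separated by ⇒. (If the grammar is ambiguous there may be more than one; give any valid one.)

S ⇒ c P S ⇒ c P c ⇒ c c a c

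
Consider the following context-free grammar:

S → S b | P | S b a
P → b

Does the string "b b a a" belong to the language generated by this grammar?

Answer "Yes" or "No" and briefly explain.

No - no valid derivation exists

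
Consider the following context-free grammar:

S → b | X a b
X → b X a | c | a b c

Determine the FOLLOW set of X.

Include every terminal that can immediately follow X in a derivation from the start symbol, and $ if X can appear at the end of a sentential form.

We compute FOLLOW(X) using the standard algorithm.
FOLLOW(S) starts with {$}.
FIRST(S) = {a, b, c}
FIRST(X) = {a, b, c}
FOLLOW(S) = {$}
FOLLOW(X) = {a}
Therefore, FOLLOW(X) = {a}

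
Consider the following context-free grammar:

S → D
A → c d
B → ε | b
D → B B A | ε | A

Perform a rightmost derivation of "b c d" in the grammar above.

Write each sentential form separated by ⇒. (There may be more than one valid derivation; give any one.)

S ⇒ D ⇒ B B A ⇒ B B c d ⇒ B c d ⇒ b c d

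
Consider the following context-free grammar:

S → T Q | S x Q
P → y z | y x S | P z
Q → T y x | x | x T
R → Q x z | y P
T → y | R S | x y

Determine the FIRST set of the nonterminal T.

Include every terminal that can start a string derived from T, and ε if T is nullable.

We compute FIRST(T) using the standard algorithm.
FIRST(P) = {y}
FIRST(Q) = {x, y}
FIRST(R) = {x, y}
FIRST(S) = {x, y}
FIRST(T) = {x, y}
Therefore, FIRST(T) = {x, y}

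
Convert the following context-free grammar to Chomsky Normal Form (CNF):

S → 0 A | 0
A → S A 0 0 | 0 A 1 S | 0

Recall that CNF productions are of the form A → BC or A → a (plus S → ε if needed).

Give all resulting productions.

T0 → 0; S → 0; T1 → 1; A → 0; S → T0 A; A → S X0; X0 → A X1; X1 → T0 T0; A → T0 X2; X2 → A X3; X3 → T1 S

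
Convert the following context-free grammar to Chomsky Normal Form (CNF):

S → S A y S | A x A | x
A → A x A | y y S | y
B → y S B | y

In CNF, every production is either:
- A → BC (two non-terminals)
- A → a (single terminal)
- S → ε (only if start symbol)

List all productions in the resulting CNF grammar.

TY → y; TX → x; S → x; A → y; B → y; S → S X0; X0 → A X1; X1 → TY S; S → A X2; X2 → TX A; A → A X3; X3 → TX A; A → TY X4; X4 → TY S; B → TY X5; X5 → S B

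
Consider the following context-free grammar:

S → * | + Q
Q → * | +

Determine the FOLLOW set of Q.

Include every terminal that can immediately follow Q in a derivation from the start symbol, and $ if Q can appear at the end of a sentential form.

We compute FOLLOW(Q) using the standard algorithm.
FOLLOW(S) starts with {$}.
FIRST(Q) = {*, +}
FIRST(S) = {*, +}
FOLLOW(Q) = {$}
FOLLOW(S) = {$}
Therefore, FOLLOW(Q) = {$}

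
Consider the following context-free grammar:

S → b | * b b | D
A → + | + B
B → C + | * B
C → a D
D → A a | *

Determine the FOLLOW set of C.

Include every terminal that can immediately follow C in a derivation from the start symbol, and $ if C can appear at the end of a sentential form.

We compute FOLLOW(C) using the standard algorithm.
FOLLOW(S) starts with {$}.
FIRST(A) = {+}
FIRST(B) = {*, a}
FIRST(C) = {a}
FIRST(D) = {*, +}
FIRST(S) = {*, +, b}
FOLLOW(A) = {a}
FOLLOW(B) = {a}
FOLLOW(C) = {+}
FOLLOW(D) = {$, +}
FOLLOW(S) = {$}
Therefore, FOLLOW(C) = {+}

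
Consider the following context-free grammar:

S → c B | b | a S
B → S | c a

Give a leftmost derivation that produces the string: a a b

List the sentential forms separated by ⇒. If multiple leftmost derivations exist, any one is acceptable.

S ⇒ a S ⇒ a a S ⇒ a a b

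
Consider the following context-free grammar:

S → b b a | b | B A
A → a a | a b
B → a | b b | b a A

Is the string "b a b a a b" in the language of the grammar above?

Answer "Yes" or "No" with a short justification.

No - no valid derivation exists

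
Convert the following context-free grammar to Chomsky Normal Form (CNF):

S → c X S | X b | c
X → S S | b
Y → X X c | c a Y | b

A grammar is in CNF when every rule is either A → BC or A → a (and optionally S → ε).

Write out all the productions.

TC → c; TB → b; S → c; X → b; TA → a; Y → b; S → TC X0; X0 → X S; S → X TB; X → S S; Y → X X1; X1 → X TC; Y → TC X2; X2 → TA Y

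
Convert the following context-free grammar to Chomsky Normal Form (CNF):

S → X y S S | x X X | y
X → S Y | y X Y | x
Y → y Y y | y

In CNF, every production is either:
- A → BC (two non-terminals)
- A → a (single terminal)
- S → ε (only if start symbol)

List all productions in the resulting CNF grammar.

TY → y; TX → x; S → y; X → x; Y → y; S → X X0; X0 → TY X1; X1 → S S; S → TX X2; X2 → X X; X → S Y; X → TY X3; X3 → X Y; Y → TY X4; X4 → Y TY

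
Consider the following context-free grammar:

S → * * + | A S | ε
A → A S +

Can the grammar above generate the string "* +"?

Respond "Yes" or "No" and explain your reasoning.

No - no valid derivation exists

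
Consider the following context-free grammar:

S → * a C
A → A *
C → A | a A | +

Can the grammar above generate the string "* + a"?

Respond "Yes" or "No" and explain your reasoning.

No - no valid derivation exists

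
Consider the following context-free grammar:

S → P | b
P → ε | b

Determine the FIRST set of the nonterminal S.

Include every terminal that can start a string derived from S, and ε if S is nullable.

We compute FIRST(S) using the standard algorithm.
FIRST(P) = {b, ε}
FIRST(S) = {b, ε}
Therefore, FIRST(S) = {b, ε}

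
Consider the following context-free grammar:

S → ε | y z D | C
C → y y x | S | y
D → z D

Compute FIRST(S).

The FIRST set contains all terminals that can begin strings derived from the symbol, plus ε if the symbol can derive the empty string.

We compute FIRST(S) using the standard algorithm.
FIRST(C) = {y, ε}
FIRST(D) = {z}
FIRST(S) = {y, ε}
Therefore, FIRST(S) = {y, ε}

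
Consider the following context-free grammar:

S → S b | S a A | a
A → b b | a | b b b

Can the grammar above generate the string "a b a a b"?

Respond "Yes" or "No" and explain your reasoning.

Yes - a valid derivation exists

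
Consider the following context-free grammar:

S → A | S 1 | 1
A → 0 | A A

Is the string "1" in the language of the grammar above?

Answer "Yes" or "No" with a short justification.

Yes - a valid derivation exists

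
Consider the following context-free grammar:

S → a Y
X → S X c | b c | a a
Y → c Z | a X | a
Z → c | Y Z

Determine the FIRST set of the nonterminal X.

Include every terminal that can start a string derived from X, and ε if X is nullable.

We compute FIRST(X) using the standard algorithm.
FIRST(S) = {a}
FIRST(X) = {a, b}
FIRST(Y) = {a, c}
FIRST(Z) = {a, c}
Therefore, FIRST(X) = {a, b}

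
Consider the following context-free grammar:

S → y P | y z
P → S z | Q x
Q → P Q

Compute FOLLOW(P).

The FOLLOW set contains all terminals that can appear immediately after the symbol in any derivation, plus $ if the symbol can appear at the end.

We compute FOLLOW(P) using the standard algorithm.
FOLLOW(S) starts with {$}.
FIRST(P) = {y}
FIRST(Q) = {y}
FIRST(S) = {y}
FOLLOW(P) = {$, y, z}
FOLLOW(Q) = {x}
FOLLOW(S) = {$, z}
Therefore, FOLLOW(P) = {$, y, z}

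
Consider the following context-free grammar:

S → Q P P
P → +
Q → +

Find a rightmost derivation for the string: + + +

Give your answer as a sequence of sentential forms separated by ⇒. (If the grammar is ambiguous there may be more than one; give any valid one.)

S ⇒ Q P P ⇒ Q P + ⇒ Q + + ⇒ + + +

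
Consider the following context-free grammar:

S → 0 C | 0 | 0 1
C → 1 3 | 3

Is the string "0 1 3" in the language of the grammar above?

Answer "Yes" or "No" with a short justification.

Yes - a valid derivation exists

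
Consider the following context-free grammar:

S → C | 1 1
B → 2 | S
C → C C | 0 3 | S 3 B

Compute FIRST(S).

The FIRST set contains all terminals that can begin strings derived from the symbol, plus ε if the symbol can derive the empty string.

We compute FIRST(S) using the standard algorithm.
FIRST(B) = {0, 1, 2}
FIRST(C) = {0, 1}
FIRST(S) = {0, 1}
Therefore, FIRST(S) = {0, 1}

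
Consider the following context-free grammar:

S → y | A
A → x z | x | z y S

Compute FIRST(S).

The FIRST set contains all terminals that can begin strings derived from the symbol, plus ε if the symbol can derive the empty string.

We compute FIRST(S) using the standard algorithm.
FIRST(A) = {x, z}
FIRST(S) = {x, y, z}
Therefore, FIRST(S) = {x, y, z}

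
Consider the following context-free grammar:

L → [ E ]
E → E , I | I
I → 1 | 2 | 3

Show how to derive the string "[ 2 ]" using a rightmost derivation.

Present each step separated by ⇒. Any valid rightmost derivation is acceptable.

L ⇒ [ E ] ⇒ [ I ] ⇒ [ 2 ]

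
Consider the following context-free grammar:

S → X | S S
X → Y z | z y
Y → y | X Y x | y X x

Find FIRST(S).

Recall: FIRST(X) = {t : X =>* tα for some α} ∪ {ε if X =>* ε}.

We compute FIRST(S) using the standard algorithm.
FIRST(S) = {y, z}
FIRST(X) = {y, z}
FIRST(Y) = {y, z}
Therefore, FIRST(S) = {y, z}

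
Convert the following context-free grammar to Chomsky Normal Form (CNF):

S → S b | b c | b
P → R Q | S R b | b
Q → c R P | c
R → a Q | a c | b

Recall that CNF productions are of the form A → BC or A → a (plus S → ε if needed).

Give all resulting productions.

TB → b; TC → c; S → b; P → b; Q → c; TA → a; R → b; S → S TB; S → TB TC; P → R Q; P → S X0; X0 → R TB; Q → TC X1; X1 → R P; R → TA Q; R → TA TC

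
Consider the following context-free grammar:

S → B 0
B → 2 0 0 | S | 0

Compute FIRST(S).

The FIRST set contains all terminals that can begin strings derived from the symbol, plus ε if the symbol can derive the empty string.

We compute FIRST(S) using the standard algorithm.
FIRST(B) = {0, 2}
FIRST(S) = {0, 2}
Therefore, FIRST(S) = {0, 2}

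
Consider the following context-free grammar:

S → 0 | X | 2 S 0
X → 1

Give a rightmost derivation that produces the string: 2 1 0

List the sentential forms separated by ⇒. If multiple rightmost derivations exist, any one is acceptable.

S ⇒ 2 S 0 ⇒ 2 X 0 ⇒ 2 1 0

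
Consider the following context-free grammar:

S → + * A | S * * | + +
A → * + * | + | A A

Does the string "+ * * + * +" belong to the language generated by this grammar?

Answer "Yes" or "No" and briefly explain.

Yes - a valid derivation exists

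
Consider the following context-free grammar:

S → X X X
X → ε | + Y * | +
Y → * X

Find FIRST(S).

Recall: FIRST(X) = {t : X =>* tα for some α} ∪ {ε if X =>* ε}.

We compute FIRST(S) using the standard algorithm.
FIRST(S) = {+, ε}
FIRST(X) = {+, ε}
FIRST(Y) = {*}
Therefore, FIRST(S) = {+, ε}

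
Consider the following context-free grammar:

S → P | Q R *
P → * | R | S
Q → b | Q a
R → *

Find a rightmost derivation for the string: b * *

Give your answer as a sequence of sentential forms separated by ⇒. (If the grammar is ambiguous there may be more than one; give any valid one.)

S ⇒ Q R * ⇒ Q * * ⇒ b * *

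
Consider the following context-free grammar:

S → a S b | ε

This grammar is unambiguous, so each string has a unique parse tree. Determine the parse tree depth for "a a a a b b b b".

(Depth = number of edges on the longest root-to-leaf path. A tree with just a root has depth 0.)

5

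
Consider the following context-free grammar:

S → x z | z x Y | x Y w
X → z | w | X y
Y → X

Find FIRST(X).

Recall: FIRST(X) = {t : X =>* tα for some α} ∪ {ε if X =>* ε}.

We compute FIRST(X) using the standard algorithm.
FIRST(S) = {x, z}
FIRST(X) = {w, z}
FIRST(Y) = {w, z}
Therefore, FIRST(X) = {w, z}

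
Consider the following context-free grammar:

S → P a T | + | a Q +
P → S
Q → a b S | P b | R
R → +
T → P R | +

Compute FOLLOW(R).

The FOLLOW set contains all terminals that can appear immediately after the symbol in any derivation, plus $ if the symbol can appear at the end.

We compute FOLLOW(R) using the standard algorithm.
FOLLOW(S) starts with {$}.
FIRST(P) = {+, a}
FIRST(Q) = {+, a}
FIRST(R) = {+}
FIRST(S) = {+, a}
FIRST(T) = {+, a}
FOLLOW(P) = {+, a, b}
FOLLOW(Q) = {+}
FOLLOW(R) = {$, +, a, b}
FOLLOW(S) = {$, +, a, b}
FOLLOW(T) = {$, +, a, b}
Therefore, FOLLOW(R) = {$, +, a, b}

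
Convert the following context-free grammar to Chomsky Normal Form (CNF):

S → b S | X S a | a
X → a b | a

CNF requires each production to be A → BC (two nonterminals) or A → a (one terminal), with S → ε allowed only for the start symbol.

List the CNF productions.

TB → b; TA → a; S → a; X → a; S → TB S; S → X X0; X0 → S TA; X → TA TB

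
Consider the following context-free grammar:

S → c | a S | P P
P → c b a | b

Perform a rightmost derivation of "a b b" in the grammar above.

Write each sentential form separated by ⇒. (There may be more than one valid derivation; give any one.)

S ⇒ a S ⇒ a P P ⇒ a P b ⇒ a b b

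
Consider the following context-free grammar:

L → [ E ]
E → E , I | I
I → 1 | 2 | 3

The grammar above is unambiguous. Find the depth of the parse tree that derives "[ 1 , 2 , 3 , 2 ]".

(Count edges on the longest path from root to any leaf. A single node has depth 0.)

6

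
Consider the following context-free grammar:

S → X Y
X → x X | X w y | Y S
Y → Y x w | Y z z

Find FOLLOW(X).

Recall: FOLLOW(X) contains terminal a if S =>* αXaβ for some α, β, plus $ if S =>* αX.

We compute FOLLOW(X) using the standard algorithm.
FOLLOW(S) starts with {$}.
FIRST(S) = {x}
FIRST(X) = {x}
FIRST(Y) = {}
FOLLOW(S) = {$, w}
FOLLOW(X) = {w}
FOLLOW(Y) = {$, w, x, z}
Therefore, FOLLOW(X) = {w}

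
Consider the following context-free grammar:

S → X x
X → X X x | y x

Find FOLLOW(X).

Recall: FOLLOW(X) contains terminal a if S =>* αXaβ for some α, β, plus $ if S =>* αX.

We compute FOLLOW(X) using the standard algorithm.
FOLLOW(S) starts with {$}.
FIRST(S) = {y}
FIRST(X) = {y}
FOLLOW(S) = {$}
FOLLOW(X) = {x, y}
Therefore, FOLLOW(X) = {x, y}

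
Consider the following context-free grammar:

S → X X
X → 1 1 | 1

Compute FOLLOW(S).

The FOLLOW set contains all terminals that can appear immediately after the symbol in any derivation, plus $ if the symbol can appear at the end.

We compute FOLLOW(S) using the standard algorithm.
FOLLOW(S) starts with {$}.
FIRST(S) = {1}
FIRST(X) = {1}
FOLLOW(S) = {$}
FOLLOW(X) = {$, 1}
Therefore, FOLLOW(S) = {$}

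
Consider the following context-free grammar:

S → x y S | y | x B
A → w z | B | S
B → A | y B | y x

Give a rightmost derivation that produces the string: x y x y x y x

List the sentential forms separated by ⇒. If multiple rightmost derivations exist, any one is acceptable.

S ⇒ x y S ⇒ x y x y S ⇒ x y x y x B ⇒ x y x y x y x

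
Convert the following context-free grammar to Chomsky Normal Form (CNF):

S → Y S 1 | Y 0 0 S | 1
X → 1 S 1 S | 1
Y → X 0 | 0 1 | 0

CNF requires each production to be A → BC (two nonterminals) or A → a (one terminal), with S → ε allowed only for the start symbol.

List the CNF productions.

T1 → 1; T0 → 0; S → 1; X → 1; Y → 0; S → Y X0; X0 → S T1; S → Y X1; X1 → T0 X2; X2 → T0 S; X → T1 X3; X3 → S X4; X4 → T1 S; Y → X T0; Y → T0 T1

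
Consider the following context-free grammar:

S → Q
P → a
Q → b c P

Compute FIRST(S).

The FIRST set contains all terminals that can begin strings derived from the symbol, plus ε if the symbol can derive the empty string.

We compute FIRST(S) using the standard algorithm.
FIRST(P) = {a}
FIRST(Q) = {b}
FIRST(S) = {b}
Therefore, FIRST(S) = {b}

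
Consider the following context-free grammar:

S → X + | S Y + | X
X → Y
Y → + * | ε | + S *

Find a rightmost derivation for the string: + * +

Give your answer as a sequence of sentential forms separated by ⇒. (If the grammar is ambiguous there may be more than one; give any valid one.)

S ⇒ X + ⇒ Y + ⇒ + * +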